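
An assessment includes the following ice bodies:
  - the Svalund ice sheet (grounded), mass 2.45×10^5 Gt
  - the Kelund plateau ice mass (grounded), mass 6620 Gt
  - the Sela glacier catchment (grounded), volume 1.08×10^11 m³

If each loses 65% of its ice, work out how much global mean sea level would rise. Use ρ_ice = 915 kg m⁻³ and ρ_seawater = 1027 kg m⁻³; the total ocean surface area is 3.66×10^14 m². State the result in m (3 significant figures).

≈ 0.435 m

Svalund: 0.65 × 2.45×10^5 Gt = 1.593×10^17 kg; dividing by ρ_w = 1027 kg m⁻³ gives 1.551×10^14 m³ of water.
Kelund: 0.65 × 6620 Gt = 4.303×10^15 kg; dividing by ρ_w = 1027 kg m⁻³ gives 4.190×10^12 m³ of water.
Sela: 0.65 × 1.08×10^11 m³ × (915/1027) = 6.254×10^10 m³ of water.
Total added water ≈ 1.593×10^14 m³ over 3.66×10^14 m² → Δh = 0.435 m.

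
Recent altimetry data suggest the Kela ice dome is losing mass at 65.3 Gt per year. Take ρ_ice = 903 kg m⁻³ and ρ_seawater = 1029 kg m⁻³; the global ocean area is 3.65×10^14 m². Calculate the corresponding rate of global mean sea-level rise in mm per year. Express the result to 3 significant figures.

ρ_w = 1029 kg m⁻³. Annual water volume added = 65.3 Gt / ρ_w = 6.530×10^13 kg / 1029 kg m⁻³ = 6.346×10^10 m³.
Δh per year = 6.346×10^10 / 3.65×10^14 = 1.74×10^-4 m = 0.174 mm.

≈ 0.174 mm/yr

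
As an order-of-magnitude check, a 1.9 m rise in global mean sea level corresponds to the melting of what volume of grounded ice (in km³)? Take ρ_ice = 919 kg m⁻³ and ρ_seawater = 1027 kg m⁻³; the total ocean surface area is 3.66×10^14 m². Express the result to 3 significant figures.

≈ 7.77×10^5 km³

Required water volume = Δh × A = 1.9 m × 3.66×10^14 m² = 6.954×10^14 m³ = 6.954×10^5 km³.
Ice volume = water volume × ρ_w/ρ_ice = 6.954×10^5 × 1027/919 = 7.77×10^5 km³.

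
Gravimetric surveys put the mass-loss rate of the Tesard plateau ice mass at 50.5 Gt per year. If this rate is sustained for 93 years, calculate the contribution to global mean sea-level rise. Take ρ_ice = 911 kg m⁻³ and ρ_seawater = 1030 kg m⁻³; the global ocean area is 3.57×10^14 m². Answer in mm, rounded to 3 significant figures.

≈ 12.8 mm

Total mass lost = 50.5 Gt/yr × 93 yr = 4696 Gt = 4.696×10^15 kg.
ρ_w = 1030 kg m⁻³, so water volume = 4.696×10^15 / 1030 = 4.560×10^12 m³.
Δh = 4.560×10^12 / 3.57×10^14 = 0.0128 m = 12.8 mm.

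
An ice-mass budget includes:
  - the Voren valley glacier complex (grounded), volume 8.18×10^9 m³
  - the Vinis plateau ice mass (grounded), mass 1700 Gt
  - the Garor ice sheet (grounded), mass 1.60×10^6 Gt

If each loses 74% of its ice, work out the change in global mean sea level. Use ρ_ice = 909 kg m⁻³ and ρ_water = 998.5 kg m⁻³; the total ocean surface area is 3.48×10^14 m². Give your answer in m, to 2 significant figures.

≈ 3.4 m

Voren: 0.74 × 8.18×10^9 m³ × (909/998.5) = 5.511×10^9 m³ of water.
Vinis: 0.74 × 1700 Gt = 1.258×10^15 kg; dividing by ρ_w = 998.5 kg m⁻³ gives 1.260×10^12 m³ of water.
Garor: 0.74 × 1.60×10^6 Gt = 1.184×10^18 kg; dividing by ρ_w = 998.5 kg m⁻³ gives 1.186×10^15 m³ of water.
Total added water ≈ 1.187×10^15 m³ over 3.48×10^14 m² → Δh = 3.41 m.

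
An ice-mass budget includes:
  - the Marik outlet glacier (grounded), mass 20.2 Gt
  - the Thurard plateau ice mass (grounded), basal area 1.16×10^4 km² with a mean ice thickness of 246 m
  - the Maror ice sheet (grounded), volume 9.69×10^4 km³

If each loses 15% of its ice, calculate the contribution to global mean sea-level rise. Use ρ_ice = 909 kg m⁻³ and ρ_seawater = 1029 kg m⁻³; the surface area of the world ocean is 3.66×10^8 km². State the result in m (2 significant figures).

Marik: 0.15 × 20.2 Gt = 3.030×10^12 kg; dividing by ρ_w = 1029 kg m⁻³ gives 2.945×10^9 m³ of water.
Thurard: ice volume = 1.16×10^4 km² × 246 m = 2854 km³; 0.15 × 2854 × (909/1029) = 378.1 km³ of water.
Maror: 0.15 × 9.69×10^4 km³ × (909/1029) = 1.284×10^4 km³ of water.
Total added water ≈ 1.322×10^13 m³ over 3.66×10^14 m² → Δh = 0.0361 m.

≈ 0.036 m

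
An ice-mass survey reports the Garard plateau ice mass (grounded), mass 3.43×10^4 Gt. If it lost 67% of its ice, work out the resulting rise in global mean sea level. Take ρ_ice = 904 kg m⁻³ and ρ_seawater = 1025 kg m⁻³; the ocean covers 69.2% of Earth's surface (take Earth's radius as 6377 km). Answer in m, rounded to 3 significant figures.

Garard: 0.67 × 3.43×10^4 Gt = 2.298×10^16 kg; dividing by ρ_w = 1025 kg m⁻³ gives 2.242×10^13 m³ of water.
Spread over 3.54×10^14 m² of ocean, Δh = 2.242×10^13 / 3.54×10^14 = 0.0634 m.

≈ 0.0634 m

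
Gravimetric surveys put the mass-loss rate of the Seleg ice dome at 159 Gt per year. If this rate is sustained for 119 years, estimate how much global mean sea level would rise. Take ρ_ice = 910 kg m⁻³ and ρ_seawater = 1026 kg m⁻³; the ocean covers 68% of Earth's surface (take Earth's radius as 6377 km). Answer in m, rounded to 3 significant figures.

≈ 0.0531 m

Total mass lost = 159 Gt/yr × 119 yr = 1.892×10^4 Gt = 1.892×10^16 kg.
ρ_w = 1026 kg m⁻³, so water volume = 1.892×10^16 / 1026 = 1.844×10^13 m³.
Δh = 1.844×10^13 / 3.47×10^14 = 0.0531 m.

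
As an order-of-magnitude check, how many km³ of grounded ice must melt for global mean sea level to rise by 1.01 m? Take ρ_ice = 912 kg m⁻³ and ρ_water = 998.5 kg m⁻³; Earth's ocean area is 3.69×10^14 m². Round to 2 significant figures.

≈ 4.1×10^5 km³

Required water volume = Δh × A = 1.01 m × 3.69×10^14 m² = 3.727×10^14 m³ = 3.727×10^5 km³.
Ice volume = water volume × ρ_w/ρ_ice = 3.727×10^5 × 998.5/912 = 4.1×10^5 km³.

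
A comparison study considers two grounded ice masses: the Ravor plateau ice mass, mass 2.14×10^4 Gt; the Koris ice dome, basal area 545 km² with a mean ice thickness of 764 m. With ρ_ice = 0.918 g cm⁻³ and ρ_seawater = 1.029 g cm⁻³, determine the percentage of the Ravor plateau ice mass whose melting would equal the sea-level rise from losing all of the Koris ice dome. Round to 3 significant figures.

≈ 1.79 %

Equal sea-level rise means equal mass of meltwater, i.e. equal mass of ice lost.
Ice mass of Koris: 3.822×10^14 kg; ice mass of Ravor: 2.140×10^16 kg.
Fraction required = 3.822×10^14 / 2.140×10^16 = 0.0179 → 1.79 %.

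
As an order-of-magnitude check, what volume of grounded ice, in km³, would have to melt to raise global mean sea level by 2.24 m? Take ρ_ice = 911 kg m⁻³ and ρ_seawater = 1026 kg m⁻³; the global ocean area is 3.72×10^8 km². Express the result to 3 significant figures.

≈ 9.38×10^5 km³

Required water volume = Δh × A = 2.24 m × 3.72×10^14 m² = 8.333×10^14 m³ = 8.333×10^5 km³.
Ice volume = water volume × ρ_w/ρ_ice = 8.333×10^5 × 1026/911 = 9.38×10^5 km³.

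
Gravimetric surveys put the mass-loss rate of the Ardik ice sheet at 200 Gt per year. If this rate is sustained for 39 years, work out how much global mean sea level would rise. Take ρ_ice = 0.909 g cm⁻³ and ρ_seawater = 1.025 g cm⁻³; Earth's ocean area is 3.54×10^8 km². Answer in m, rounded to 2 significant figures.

Total mass lost = 200 Gt/yr × 39 yr = 7800 Gt = 7.800×10^15 kg.
ρ_w = 1.025 g cm⁻³ = 1025 kg m⁻³, so water volume = 7.800×10^15 / 1025 = 7.610×10^12 m³.
Δh = 7.610×10^12 / 3.54×10^14 = 0.0215 m.

≈ 0.021 m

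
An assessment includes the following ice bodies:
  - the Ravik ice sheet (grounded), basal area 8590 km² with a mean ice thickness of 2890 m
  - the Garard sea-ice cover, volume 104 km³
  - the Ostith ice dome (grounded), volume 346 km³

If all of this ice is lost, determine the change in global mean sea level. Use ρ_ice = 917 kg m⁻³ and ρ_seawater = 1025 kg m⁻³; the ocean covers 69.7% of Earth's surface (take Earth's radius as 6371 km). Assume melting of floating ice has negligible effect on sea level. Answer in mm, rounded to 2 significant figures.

≈ 63 mm

Ravik: ice volume = 8590 km² × 2890 m = 2.483×10^4 km³; 2.483×10^4 × (917/1025) = 2.221×10^4 km³ of water.
The Garard sea-ice cover is floating and already displaces its own weight of water, so its melt adds essentially nothing to sea level.
Ostith: 346 km³ × (917/1025) = 309.5 km³ of water.
Total added water ≈ 2.252×10^13 m³ over 3.56×10^14 m² → Δh = 0.0633 m = 63 mm.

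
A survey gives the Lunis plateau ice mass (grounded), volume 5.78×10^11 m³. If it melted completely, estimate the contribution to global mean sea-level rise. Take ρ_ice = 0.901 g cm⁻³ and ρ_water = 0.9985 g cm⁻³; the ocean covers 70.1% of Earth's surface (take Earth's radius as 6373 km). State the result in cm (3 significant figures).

≈ 0.146 cm

Lunis: 5.78×10^11 m³ × (901/998.5) = 5.216×10^11 m³ of water.
Spread over 3.58×10^14 m² of ocean, Δh = 5.216×10^11 / 3.58×10^14 = 1.46×10^-3 m = 0.146 cm.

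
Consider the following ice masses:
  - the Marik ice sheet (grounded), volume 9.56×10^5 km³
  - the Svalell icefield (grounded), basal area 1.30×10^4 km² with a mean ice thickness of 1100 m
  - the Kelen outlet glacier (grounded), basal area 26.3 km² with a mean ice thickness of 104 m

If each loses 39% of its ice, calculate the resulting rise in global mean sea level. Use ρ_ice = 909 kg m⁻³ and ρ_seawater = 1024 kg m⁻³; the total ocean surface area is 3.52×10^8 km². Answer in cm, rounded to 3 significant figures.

Marik: 0.39 × 9.56×10^5 km³ × (909/1024) = 3.310×10^5 km³ of water.
Svalell: ice volume = 1.30×10^4 km² × 1100 m = 1.430×10^4 km³; 0.39 × 1.430×10^4 × (909/1024) = 4951 km³ of water.
Kelen: ice volume = 26.3 km² × 104 m = 2.735 km³; 0.39 × 2.735 × (909/1024) = 0.9469 km³ of water.
Total added water ≈ 3.359×10^14 m³ over 3.52×10^14 m² → Δh = 0.954 m = 95.4 cm.

≈ 95.4 cm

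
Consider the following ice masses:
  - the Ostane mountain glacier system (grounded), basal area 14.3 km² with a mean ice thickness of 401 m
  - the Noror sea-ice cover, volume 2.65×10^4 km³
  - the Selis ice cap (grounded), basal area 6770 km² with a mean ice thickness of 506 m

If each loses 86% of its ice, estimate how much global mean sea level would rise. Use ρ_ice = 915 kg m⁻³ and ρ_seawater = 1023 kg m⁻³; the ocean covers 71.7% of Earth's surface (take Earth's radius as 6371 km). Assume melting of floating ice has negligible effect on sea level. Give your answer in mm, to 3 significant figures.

≈ 7.22 mm

Ostane: ice volume = 14.3 km² × 401 m = 5.734 km³; 0.86 × 5.734 × (915/1023) = 4.411 km³ of water.
The Noror sea-ice cover is floating and already displaces its own weight of water, so its melt adds essentially nothing to sea level.
Selis: ice volume = 6770 km² × 506 m = 3426 km³; 0.86 × 3426 × (915/1023) = 2635 km³ of water.
Total added water ≈ 2.639×10^12 m³ over 3.66×10^14 m² → Δh = 7.22×10^-3 m = 7.22 mm.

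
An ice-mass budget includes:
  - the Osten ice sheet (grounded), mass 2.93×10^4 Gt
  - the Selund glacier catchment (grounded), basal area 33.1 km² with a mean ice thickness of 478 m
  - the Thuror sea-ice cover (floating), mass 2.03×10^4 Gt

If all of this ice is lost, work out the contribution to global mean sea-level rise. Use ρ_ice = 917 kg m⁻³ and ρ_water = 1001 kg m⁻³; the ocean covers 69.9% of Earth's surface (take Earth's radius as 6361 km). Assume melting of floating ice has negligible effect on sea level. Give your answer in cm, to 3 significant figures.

≈ 8.24 cm

Osten: 2.93×10^4 Gt = 2.930×10^16 kg; dividing by ρ_w = 1001 kg m⁻³ gives 2.927×10^13 m³ of water.
Selund: ice volume = 33.1 km² × 478 m = 15.82 km³; 15.82 × (917/1001) = 14.49 km³ of water.
The Thuror sea-ice cover is floating and already displaces its own weight of water, so its melt adds essentially nothing to sea level.
Total added water ≈ 2.929×10^13 m³ over 3.55×10^14 m² → Δh = 0.0824 m = 8.24 cm.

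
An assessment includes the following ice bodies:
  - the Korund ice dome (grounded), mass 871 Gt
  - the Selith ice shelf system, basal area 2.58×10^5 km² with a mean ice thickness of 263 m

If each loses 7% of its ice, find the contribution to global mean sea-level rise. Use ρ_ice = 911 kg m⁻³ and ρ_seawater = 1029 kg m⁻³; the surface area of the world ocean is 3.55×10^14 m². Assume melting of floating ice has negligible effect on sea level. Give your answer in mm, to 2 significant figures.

≈ 0.17 mm

Korund: 0.07 × 871 Gt = 6.097×10^13 kg; dividing by ρ_w = 1029 kg m⁻³ gives 5.925×10^10 m³ of water.
The Selith ice shelf system is floating and already displaces its own weight of water, so its melt adds essentially nothing to sea level.
Total added water ≈ 5.925×10^10 m³ over 3.55×10^14 m² → Δh = 1.67×10^-4 m = 0.17 mm.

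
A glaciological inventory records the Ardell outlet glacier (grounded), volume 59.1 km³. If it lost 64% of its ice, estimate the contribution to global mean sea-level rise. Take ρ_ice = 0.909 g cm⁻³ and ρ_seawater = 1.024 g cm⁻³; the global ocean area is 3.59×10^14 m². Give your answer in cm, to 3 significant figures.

Ardell: 0.64 × 59.1 km³ × (909/1024) = 33.58 km³ of water.
Spread over 3.59×10^14 m² of ocean, Δh = 3.358×10^10 / 3.59×10^14 = 9.35×10^-5 m = 9.35×10^-3 cm.

≈ 9.35×10^-3 cm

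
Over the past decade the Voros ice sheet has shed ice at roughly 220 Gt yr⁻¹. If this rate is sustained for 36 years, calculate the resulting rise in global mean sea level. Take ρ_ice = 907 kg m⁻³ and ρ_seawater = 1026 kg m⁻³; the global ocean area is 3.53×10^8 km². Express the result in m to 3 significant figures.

Total mass lost = 220 Gt/yr × 36 yr = 7920 Gt = 7.920×10^15 kg.
ρ_w = 1026 kg m⁻³, so water volume = 7.920×10^15 / 1026 = 7.719×10^12 m³.
Δh = 7.719×10^12 / 3.53×10^14 = 0.0219 m.

≈ 0.0219 m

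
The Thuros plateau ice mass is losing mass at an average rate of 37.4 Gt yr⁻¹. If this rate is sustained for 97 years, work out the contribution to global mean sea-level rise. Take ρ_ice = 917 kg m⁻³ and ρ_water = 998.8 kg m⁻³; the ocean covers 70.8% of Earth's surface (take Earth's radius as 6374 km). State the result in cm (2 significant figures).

Total mass lost = 37.4 Gt/yr × 97 yr = 3628 Gt = 3.628×10^15 kg.
ρ_w = 998.8 kg m⁻³, so water volume = 3.628×10^15 / 998.8 = 3.632×10^12 m³.
Δh = 3.632×10^12 / 3.61×10^14 = 0.0100 m = 1.0 cm.

≈ 1.0 cm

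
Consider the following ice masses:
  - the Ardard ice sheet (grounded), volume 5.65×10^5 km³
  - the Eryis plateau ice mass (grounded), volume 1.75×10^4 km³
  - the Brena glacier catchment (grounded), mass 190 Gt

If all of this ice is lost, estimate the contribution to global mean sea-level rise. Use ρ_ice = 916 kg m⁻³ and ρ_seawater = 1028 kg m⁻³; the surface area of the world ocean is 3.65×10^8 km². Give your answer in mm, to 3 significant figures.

≈ 1420 mm

Ardard: 5.65×10^5 km³ × (916/1028) = 5.034×10^5 km³ of water.
Eryis: 1.75×10^4 km³ × (916/1028) = 1.559×10^4 km³ of water.
Brena: 190 Gt = 1.900×10^14 kg; dividing by ρ_w = 1028 kg m⁻³ gives 1.848×10^11 m³ of water.
Total added water ≈ 5.192×10^14 m³ over 3.65×10^14 m² → Δh = 1.42 m = 1420 mm.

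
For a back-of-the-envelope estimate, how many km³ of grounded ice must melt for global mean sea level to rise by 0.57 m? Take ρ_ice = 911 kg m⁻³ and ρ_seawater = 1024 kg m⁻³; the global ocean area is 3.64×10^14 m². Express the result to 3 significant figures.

Required water volume = Δh × A = 0.57 m × 3.64×10^14 m² = 2.075×10^14 m³ = 2.075×10^5 km³.
Ice volume = water volume × ρ_w/ρ_ice = 2.075×10^5 × 1024/911 = 2.33×10^5 km³.

≈ 2.33×10^5 km³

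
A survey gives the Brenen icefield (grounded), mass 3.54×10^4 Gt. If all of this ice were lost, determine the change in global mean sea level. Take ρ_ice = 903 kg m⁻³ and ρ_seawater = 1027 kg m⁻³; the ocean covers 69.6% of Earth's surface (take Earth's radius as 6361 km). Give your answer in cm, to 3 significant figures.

≈ 9.74 cm

Brenen: 3.54×10^4 Gt = 3.540×10^16 kg; dividing by ρ_w = 1027 kg m⁻³ gives 3.447×10^13 m³ of water.
Spread over 3.54×10^14 m² of ocean, Δh = 3.447×10^13 / 3.54×10^14 = 0.0974 m = 9.74 cm.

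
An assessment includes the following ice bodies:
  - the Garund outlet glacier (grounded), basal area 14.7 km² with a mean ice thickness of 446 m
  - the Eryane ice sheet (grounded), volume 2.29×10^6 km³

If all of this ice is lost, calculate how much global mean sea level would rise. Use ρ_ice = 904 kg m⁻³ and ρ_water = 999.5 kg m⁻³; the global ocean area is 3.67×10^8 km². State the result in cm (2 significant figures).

Garund: ice volume = 14.7 km² × 446 m = 6.556 km³; 6.556 × (904/999.5) = 5.930 km³ of water.
Eryane: 2.29×10^6 km³ × (904/999.5) = 2.071×10^6 km³ of water.
Total added water ≈ 2.071×10^15 m³ over 3.67×10^14 m² → Δh = 5.64 m = 560 cm.

≈ 560 cm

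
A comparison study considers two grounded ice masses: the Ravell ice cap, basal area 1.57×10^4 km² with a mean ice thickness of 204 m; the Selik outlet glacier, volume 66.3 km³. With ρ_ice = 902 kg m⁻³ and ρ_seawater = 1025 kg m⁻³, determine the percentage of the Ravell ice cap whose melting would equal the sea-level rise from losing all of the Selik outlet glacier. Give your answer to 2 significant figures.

≈ 2.1 %

Equal sea-level rise means equal mass of meltwater, i.e. equal mass of ice lost.
Ice mass of Selik: 5.980×10^13 kg; ice mass of Ravell: 2.889×10^15 kg.
Fraction required = 5.980×10^13 / 2.889×10^15 = 0.0207 → 2.1 %.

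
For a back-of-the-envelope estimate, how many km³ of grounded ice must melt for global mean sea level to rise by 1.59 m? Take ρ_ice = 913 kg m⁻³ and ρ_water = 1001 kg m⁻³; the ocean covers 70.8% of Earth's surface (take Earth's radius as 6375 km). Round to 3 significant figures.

Required water volume = Δh × A = 1.59 m × 3.62×10^14 m² = 5.749×10^14 m³ = 5.749×10^5 km³.
Ice volume = water volume × ρ_w/ρ_ice = 5.749×10^5 × 1001/913 = 6.30×10^5 km³.

≈ 6.30×10^5 km³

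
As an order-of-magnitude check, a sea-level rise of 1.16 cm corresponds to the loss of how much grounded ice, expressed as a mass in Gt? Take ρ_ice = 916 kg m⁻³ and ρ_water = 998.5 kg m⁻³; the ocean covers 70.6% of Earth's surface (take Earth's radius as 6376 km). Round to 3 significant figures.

Required water volume = Δh × A = 0.0116 m × 3.61×10^14 m² = 4.184×10^12 m³.
ρ_w = 998.5 kg m⁻³, so the mass of water = 4.184×10^12 m³ × 998.5 kg m⁻³ = 4.178×10^15 kg = 4180 Gt (and the same mass of ice, by conservation).

≈ 4180 Gt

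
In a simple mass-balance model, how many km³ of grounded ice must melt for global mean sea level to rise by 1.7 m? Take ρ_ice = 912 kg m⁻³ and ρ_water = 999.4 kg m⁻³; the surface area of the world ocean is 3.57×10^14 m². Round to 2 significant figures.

Required water volume = Δh × A = 1.7 m × 3.57×10^14 m² = 6.069×10^14 m³ = 6.069×10^5 km³.
Ice volume = water volume × ρ_w/ρ_ice = 6.069×10^5 × 999.4/912 = 6.7×10^5 km³.

≈ 6.7×10^5 km³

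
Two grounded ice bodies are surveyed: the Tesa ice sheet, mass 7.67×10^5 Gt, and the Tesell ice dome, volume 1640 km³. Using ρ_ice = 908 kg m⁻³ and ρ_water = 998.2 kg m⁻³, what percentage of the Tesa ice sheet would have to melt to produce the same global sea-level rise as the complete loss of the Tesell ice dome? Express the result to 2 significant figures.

Equal sea-level rise means equal mass of meltwater, i.e. equal mass of ice lost.
Ice mass of Tesell: 1.489×10^15 kg; ice mass of Tesa: 7.670×10^17 kg.
Fraction required = 1.489×10^15 / 7.670×10^17 = 1.94×10^-3 → 0.19 %.

≈ 0.19 %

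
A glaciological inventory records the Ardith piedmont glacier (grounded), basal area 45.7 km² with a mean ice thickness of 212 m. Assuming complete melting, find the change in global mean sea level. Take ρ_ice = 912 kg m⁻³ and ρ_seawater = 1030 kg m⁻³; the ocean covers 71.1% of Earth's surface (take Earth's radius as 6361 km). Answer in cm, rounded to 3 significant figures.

≈ 2.37×10^-3 cm

Ardith: ice volume = 45.7 km² × 212 m = 9.688 km³; 9.688 × (912/1030) = 8.578 km³ of water.
Spread over 3.62×10^14 m² of ocean, Δh = 8.578×10^9 / 3.62×10^14 = 2.37×10^-5 m = 2.37×10^-3 cm.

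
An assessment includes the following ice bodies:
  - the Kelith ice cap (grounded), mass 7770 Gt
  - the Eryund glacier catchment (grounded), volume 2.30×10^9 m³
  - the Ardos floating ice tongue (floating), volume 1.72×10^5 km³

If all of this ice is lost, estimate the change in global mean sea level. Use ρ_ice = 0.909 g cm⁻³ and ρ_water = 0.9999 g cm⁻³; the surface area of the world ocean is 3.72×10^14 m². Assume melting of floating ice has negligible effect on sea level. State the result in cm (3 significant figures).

Kelith: 7770 Gt = 7.770×10^15 kg; dividing by ρ_w = 0.9999 g cm⁻³ = 999.9 kg m⁻³ gives 7.771×10^12 m³ of water.
Eryund: 2.30×10^9 m³ × (909/999.9) = 2.091×10^9 m³ of water.
The Ardos floating ice tongue is floating and already displaces its own weight of water, so its melt adds essentially nothing to sea level.
Total added water ≈ 7.773×10^12 m³ over 3.72×10^14 m² → Δh = 0.0209 m = 2.09 cm.

≈ 2.09 cm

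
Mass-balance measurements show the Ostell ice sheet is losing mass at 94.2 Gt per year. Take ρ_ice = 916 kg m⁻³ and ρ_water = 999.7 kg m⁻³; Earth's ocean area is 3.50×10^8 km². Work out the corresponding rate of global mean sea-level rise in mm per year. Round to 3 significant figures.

ρ_w = 999.7 kg m⁻³. Annual water volume added = 94.2 Gt / ρ_w = 9.420×10^13 kg / 999.7 kg m⁻³ = 9.423×10^10 m³.
Δh per year = 9.423×10^10 / 3.50×10^14 = 2.69×10^-4 m = 0.269 mm.

≈ 0.269 mm/yr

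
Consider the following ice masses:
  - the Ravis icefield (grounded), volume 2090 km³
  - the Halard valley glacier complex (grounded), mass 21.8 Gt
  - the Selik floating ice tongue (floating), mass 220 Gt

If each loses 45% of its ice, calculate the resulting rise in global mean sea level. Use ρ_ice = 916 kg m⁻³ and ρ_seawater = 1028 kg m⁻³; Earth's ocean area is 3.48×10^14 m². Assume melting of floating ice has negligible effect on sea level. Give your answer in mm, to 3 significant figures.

Ravis: 0.45 × 2090 km³ × (916/1028) = 838.0 km³ of water.
Halard: 0.45 × 21.8 Gt = 9.810×10^12 kg; dividing by ρ_w = 1028 kg m⁻³ gives 9.543×10^9 m³ of water.
The Selik floating ice tongue is floating and already displaces its own weight of water, so its melt adds essentially nothing to sea level.
Total added water ≈ 8.476×10^11 m³ over 3.48×10^14 m² → Δh = 2.44×10^-3 m = 2.44 mm.

≈ 2.44 mm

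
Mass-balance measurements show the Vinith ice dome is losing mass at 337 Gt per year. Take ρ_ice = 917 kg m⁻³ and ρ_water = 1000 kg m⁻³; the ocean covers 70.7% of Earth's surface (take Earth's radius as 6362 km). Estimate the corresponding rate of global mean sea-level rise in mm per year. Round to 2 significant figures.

≈ 0.94 mm/yr

ρ_w = 1000 kg m⁻³. Annual water volume added = 337 Gt / ρ_w = 3.370×10^14 kg / 1000 kg m⁻³ = 3.370×10^11 m³.
Δh per year = 3.370×10^11 / 3.60×10^14 = 9.37×10^-4 m = 0.94 mm.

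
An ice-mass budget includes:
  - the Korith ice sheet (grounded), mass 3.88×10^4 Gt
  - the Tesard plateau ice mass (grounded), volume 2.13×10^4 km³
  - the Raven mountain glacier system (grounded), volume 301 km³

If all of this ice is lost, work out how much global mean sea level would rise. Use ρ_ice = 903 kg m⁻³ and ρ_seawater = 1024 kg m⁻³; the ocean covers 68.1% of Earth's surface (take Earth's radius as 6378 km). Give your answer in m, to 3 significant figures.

≈ 0.164 m

Korith: 3.88×10^4 Gt = 3.880×10^16 kg; dividing by ρ_w = 1024 kg m⁻³ gives 3.789×10^13 m³ of water.
Tesard: 2.13×10^4 km³ × (903/1024) = 1.878×10^4 km³ of water.
Raven: 301 km³ × (903/1024) = 265.4 km³ of water.
Total added water ≈ 5.694×10^13 m³ over 3.48×10^14 m² → Δh = 0.164 m.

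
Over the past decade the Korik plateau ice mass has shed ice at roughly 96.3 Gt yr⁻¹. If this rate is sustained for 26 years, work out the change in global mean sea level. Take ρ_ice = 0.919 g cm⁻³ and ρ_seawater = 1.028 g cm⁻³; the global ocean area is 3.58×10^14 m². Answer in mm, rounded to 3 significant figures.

Total mass lost = 96.3 Gt/yr × 26 yr = 2504 Gt = 2.504×10^15 kg.
ρ_w = 1.028 g cm⁻³ = 1028 kg m⁻³, so water volume = 2.504×10^15 / 1028 = 2.436×10^12 m³.
Δh = 2.436×10^12 / 3.58×10^14 = 6.80×10^-3 m = 6.80 mm.

≈ 6.80 mm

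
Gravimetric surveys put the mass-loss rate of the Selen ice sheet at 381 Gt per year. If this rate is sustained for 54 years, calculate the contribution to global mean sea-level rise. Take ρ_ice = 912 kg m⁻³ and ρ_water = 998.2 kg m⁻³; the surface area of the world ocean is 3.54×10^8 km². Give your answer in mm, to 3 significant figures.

Total mass lost = 381 Gt/yr × 54 yr = 2.057×10^4 Gt = 2.057×10^16 kg.
ρ_w = 998.2 kg m⁻³, so water volume = 2.057×10^16 / 998.2 = 2.061×10^13 m³.
Δh = 2.061×10^13 / 3.54×10^14 = 0.0582 m = 58.2 mm.

≈ 58.2 mm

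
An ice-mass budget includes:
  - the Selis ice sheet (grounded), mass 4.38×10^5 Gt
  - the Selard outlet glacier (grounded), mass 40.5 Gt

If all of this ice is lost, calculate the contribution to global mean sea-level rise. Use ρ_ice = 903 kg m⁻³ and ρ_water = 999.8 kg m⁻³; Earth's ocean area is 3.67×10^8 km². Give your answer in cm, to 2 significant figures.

Selis: 4.38×10^5 Gt = 4.380×10^17 kg; dividing by ρ_w = 999.8 kg m⁻³ gives 4.381×10^14 m³ of water.
Selard: 40.5 Gt = 4.050×10^13 kg; dividing by ρ_w = 999.8 kg m⁻³ gives 4.051×10^10 m³ of water.
Total added water ≈ 4.381×10^14 m³ over 3.67×10^14 m² → Δh = 1.19 m = 120 cm.

≈ 120 cm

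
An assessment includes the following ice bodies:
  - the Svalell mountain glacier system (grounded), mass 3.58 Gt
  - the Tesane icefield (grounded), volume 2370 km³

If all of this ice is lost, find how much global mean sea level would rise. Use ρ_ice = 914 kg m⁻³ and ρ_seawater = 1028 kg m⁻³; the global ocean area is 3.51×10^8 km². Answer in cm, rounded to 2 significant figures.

Svalell: 3.58 Gt = 3.580×10^12 kg; dividing by ρ_w = 1028 kg m⁻³ gives 3.482×10^9 m³ of water.
Tesane: 2370 km³ × (914/1028) = 2107 km³ of water.
Total added water ≈ 2.111×10^12 m³ over 3.51×10^14 m² → Δh = 6.01×10^-3 m = 0.60 cm.

≈ 0.60 cm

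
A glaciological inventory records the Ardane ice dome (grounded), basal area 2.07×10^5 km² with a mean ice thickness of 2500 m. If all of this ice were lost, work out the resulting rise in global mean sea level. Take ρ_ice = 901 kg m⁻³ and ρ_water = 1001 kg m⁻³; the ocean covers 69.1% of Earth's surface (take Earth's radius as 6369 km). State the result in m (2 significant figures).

≈ 1.3 m

Ardane: ice volume = 2.07×10^5 km² × 2500 m = 5.175×10^5 km³; 5.175×10^5 × (901/1001) = 4.658×10^5 km³ of water.
Spread over 3.52×10^14 m² of ocean, Δh = 4.658×10^14 / 3.52×10^14 = 1.32 m.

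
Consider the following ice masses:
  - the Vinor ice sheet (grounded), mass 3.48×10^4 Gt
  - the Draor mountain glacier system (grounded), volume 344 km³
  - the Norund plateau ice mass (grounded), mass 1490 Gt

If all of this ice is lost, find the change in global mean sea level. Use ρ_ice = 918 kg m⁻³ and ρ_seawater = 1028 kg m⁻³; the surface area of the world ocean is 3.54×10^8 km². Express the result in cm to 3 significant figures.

Vinor: 3.48×10^4 Gt = 3.480×10^16 kg; dividing by ρ_w = 1028 kg m⁻³ gives 3.385×10^13 m³ of water.
Draor: 344 km³ × (918/1028) = 307.2 km³ of water.
Norund: 1490 Gt = 1.490×10^15 kg; dividing by ρ_w = 1028 kg m⁻³ gives 1.449×10^12 m³ of water.
Total added water ≈ 3.561×10^13 m³ over 3.54×10^14 m² → Δh = 0.101 m = 10.1 cm.

≈ 10.1 cm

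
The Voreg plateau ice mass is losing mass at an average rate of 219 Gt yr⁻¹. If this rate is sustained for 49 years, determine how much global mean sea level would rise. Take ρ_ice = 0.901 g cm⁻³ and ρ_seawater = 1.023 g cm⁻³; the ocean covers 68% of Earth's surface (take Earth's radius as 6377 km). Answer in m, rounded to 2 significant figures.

Total mass lost = 219 Gt/yr × 49 yr = 1.073×10^4 Gt = 1.073×10^16 kg.
ρ_w = 1.023 g cm⁻³ = 1023 kg m⁻³, so water volume = 1.073×10^16 / 1023 = 1.049×10^13 m³.
Δh = 1.049×10^13 / 3.47×10^14 = 0.0302 m.

≈ 0.030 m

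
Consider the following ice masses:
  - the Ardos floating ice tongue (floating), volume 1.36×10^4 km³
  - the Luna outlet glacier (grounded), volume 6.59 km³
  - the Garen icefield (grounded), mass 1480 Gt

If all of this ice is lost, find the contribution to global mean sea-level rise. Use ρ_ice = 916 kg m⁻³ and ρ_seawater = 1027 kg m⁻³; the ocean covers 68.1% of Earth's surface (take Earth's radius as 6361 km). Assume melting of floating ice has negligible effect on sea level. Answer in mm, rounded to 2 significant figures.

≈ 4.2 mm

The Ardos floating ice tongue is floating and already displaces its own weight of water, so its melt adds essentially nothing to sea level.
Luna: 6.59 km³ × (916/1027) = 5.878 km³ of water.
Garen: 1480 Gt = 1.480×10^15 kg; dividing by ρ_w = 1027 kg m⁻³ gives 1.441×10^12 m³ of water.
Total added water ≈ 1.447×10^12 m³ over 3.46×10^14 m² → Δh = 4.18×10^-3 m = 4.2 mm.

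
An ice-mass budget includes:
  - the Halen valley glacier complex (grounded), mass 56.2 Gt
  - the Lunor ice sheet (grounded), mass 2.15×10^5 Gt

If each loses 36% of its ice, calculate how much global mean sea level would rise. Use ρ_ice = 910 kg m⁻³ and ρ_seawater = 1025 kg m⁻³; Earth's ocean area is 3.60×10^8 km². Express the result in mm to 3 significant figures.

Halen: 0.36 × 56.2 Gt = 2.023×10^13 kg; dividing by ρ_w = 1025 kg m⁻³ gives 1.974×10^10 m³ of water.
Lunor: 0.36 × 2.15×10^5 Gt = 7.740×10^16 kg; dividing by ρ_w = 1025 kg m⁻³ gives 7.551×10^13 m³ of water.
Total added water ≈ 7.553×10^13 m³ over 3.60×10^14 m² → Δh = 0.210 m = 210 mm.

≈ 210 mm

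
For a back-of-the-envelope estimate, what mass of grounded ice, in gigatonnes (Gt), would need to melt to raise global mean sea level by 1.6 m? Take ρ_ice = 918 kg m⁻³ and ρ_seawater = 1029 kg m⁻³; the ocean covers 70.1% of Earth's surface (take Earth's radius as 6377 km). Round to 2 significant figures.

≈ 5.9×10^5 Gt

Required water volume = Δh × A = 1.6 m × 3.58×10^14 m² = 5.732×10^14 m³.
ρ_w = 1029 kg m⁻³, so the mass of water = 5.732×10^14 m³ × 1029 kg m⁻³ = 5.898×10^17 kg = 5.9×10^5 Gt (and the same mass of ice, by conservation).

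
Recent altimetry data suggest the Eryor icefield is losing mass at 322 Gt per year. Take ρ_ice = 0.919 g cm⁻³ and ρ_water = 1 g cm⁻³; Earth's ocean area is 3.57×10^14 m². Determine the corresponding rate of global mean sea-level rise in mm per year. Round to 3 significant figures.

ρ_w = 1 g cm⁻³ = 1000 kg m⁻³. Annual water volume added = 322 Gt / ρ_w = 3.220×10^14 kg / 1000 kg m⁻³ = 3.220×10^11 m³.
Δh per year = 3.220×10^11 / 3.57×10^14 = 9.02×10^-4 m = 0.902 mm.

≈ 0.902 mm/yr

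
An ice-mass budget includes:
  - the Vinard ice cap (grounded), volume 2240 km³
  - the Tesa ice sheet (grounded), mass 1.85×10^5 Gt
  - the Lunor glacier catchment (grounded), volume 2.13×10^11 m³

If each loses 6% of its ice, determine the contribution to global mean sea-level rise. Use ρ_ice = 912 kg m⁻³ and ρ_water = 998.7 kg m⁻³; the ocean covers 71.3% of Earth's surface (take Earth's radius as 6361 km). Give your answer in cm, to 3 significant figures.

Vinard: 0.06 × 2240 km³ × (912/998.7) = 122.7 km³ of water.
Tesa: 0.06 × 1.85×10^5 Gt = 1.110×10^16 kg; dividing by ρ_w = 998.7 kg m⁻³ gives 1.111×10^13 m³ of water.
Lunor: 0.06 × 2.13×10^11 m³ × (912/998.7) = 1.167×10^10 m³ of water.
Total added water ≈ 1.125×10^13 m³ over 3.63×10^14 m² → Δh = 0.0310 m = 3.10 cm.

≈ 3.10 cm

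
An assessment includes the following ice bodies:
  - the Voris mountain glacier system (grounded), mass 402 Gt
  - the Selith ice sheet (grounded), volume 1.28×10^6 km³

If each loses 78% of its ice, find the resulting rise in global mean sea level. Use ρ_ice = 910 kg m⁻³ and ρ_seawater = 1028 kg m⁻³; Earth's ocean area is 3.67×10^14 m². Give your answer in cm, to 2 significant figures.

≈ 240 cm

Voris: 0.78 × 402 Gt = 3.136×10^14 kg; dividing by ρ_w = 1028 kg m⁻³ gives 3.050×10^11 m³ of water.
Selith: 0.78 × 1.28×10^6 km³ × (910/1028) = 8.838×10^5 km³ of water.
Total added water ≈ 8.841×10^14 m³ over 3.67×10^14 m² → Δh = 2.41 m = 240 cm.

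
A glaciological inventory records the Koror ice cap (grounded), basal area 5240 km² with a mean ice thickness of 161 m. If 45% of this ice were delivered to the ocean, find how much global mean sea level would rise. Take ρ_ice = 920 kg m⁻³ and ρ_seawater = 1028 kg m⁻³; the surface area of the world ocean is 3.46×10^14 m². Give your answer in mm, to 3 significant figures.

Koror: ice volume = 5240 km² × 161 m = 843.6 km³; 0.45 × 843.6 × (920/1028) = 339.8 km³ of water.
Spread over 3.46×10^14 m² of ocean, Δh = 3.398×10^11 / 3.46×10^14 = 9.82×10^-4 m = 0.982 mm.

≈ 0.982 mm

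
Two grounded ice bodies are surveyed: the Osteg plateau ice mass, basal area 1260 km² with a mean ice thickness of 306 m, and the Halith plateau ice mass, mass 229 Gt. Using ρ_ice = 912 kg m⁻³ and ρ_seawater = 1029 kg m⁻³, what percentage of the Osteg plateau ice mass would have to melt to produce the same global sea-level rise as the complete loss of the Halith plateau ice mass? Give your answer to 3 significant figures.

≈ 65.1 %

Equal sea-level rise means equal mass of meltwater, i.e. equal mass of ice lost.
Ice mass of Halith: 2.290×10^14 kg; ice mass of Osteg: 3.516×10^14 kg.
Fraction required = 2.290×10^14 / 3.516×10^14 = 0.651 → 65.1 %.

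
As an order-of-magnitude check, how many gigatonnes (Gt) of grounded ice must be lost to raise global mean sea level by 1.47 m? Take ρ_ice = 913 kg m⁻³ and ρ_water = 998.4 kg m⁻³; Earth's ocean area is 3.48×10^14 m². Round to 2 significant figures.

Required water volume = Δh × A = 1.47 m × 3.48×10^14 m² = 5.116×10^14 m³.
ρ_w = 998.4 kg m⁻³, so the mass of water = 5.116×10^14 m³ × 998.4 kg m⁻³ = 5.107×10^17 kg = 5.1×10^5 Gt (and the same mass of ice, by conservation).

≈ 5.1×10^5 Gt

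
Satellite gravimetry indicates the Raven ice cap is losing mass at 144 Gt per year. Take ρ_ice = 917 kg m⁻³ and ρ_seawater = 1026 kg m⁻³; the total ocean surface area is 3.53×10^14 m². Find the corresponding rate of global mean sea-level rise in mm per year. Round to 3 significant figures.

ρ_w = 1026 kg m⁻³. Annual water volume added = 144 Gt / ρ_w = 1.440×10^14 kg / 1026 kg m⁻³ = 1.404×10^11 m³.
Δh per year = 1.404×10^11 / 3.53×10^14 = 3.98×10^-4 m = 0.398 mm.

≈ 0.398 mm/yr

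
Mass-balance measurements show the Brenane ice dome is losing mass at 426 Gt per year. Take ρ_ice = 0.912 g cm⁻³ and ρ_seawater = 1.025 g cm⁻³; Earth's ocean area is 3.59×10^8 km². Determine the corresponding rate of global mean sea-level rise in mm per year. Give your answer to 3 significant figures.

≈ 1.16 mm/yr

ρ_w = 1.025 g cm⁻³ = 1025 kg m⁻³. Annual water volume added = 426 Gt / ρ_w = 4.260×10^14 kg / 1025 kg m⁻³ = 4.156×10^11 m³.
Δh per year = 4.156×10^11 / 3.59×10^14 = 1.16×10^-3 m = 1.16 mm.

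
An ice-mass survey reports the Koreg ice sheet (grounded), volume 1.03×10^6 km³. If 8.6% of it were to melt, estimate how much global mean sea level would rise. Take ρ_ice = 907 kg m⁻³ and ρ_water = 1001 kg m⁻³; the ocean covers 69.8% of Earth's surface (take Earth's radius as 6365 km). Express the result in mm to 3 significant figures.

≈ 226 mm

Koreg: 0.086 × 1.03×10^6 km³ × (907/1001) = 8.026×10^4 km³ of water.
Spread over 3.55×10^14 m² of ocean, Δh = 8.026×10^13 / 3.55×10^14 = 0.226 m = 226 mm.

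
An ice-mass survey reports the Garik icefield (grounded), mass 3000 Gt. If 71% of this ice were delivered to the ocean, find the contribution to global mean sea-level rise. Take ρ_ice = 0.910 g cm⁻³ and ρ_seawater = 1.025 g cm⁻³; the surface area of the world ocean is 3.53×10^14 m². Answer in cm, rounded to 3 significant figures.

Garik: 0.71 × 3000 Gt = 2.130×10^15 kg; dividing by ρ_w = 1.025 g cm⁻³ = 1025 kg m⁻³ gives 2.078×10^12 m³ of water.
Spread over 3.53×10^14 m² of ocean, Δh = 2.078×10^12 / 3.53×10^14 = 5.89×10^-3 m = 0.589 cm.

≈ 0.589 cm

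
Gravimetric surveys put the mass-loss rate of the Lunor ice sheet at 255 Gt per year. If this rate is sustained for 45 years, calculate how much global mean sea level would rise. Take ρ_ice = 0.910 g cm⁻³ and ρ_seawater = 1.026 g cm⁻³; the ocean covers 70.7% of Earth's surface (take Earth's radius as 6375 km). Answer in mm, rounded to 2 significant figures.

≈ 31 mm

Total mass lost = 255 Gt/yr × 45 yr = 1.148×10^4 Gt = 1.148×10^16 kg.
ρ_w = 1.026 g cm⁻³ = 1026 kg m⁻³, so water volume = 1.148×10^16 / 1026 = 1.118×10^13 m³.
Δh = 1.118×10^13 / 3.61×10^14 = 0.0310 m = 31 mm.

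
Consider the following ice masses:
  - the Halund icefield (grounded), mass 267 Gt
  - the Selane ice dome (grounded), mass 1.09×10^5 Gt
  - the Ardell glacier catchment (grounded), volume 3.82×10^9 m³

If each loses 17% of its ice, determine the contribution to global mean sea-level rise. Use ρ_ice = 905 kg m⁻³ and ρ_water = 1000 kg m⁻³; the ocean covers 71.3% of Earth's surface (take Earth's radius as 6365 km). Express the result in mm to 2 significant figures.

≈ 51 mm

Halund: 0.17 × 267 Gt = 4.539×10^13 kg; dividing by ρ_w = 1000 kg m⁻³ gives 4.539×10^10 m³ of water.
Selane: 0.17 × 1.09×10^5 Gt = 1.853×10^16 kg; dividing by ρ_w = 1000 kg m⁻³ gives 1.853×10^13 m³ of water.
Ardell: 0.17 × 3.82×10^9 m³ × (905/1000) = 5.877×10^8 m³ of water.
Total added water ≈ 1.858×10^13 m³ over 3.63×10^14 m² → Δh = 0.0512 m = 51 mm.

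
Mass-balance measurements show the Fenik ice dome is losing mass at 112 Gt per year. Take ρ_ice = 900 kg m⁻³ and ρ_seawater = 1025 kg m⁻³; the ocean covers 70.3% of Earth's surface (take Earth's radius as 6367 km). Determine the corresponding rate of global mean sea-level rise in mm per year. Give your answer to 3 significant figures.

ρ_w = 1025 kg m⁻³. Annual water volume added = 112 Gt / ρ_w = 1.120×10^14 kg / 1025 kg m⁻³ = 1.093×10^11 m³.
Δh per year = 1.093×10^11 / 3.58×10^14 = 3.05×10^-4 m = 0.305 mm.

≈ 0.305 mm/yr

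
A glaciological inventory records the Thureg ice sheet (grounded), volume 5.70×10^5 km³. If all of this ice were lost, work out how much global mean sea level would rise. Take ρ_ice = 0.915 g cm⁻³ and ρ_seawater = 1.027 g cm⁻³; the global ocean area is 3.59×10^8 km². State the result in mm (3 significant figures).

≈ 1410 mm

Thureg: 5.70×10^5 km³ × (915/1027) = 5.078×10^5 km³ of water.
Spread over 3.59×10^14 m² of ocean, Δh = 5.078×10^14 / 3.59×10^14 = 1.41 m = 1410 mm.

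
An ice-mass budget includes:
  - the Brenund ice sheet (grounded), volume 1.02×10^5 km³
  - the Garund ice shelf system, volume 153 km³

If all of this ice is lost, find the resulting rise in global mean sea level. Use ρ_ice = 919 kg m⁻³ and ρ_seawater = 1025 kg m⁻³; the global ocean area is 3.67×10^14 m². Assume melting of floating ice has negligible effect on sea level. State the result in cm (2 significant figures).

≈ 25 cm

Brenund: 1.02×10^5 km³ × (919/1025) = 9.145×10^4 km³ of water.
The Garund ice shelf system is floating and already displaces its own weight of water, so its melt adds essentially nothing to sea level.
Total added water ≈ 9.145×10^13 m³ over 3.67×10^14 m² → Δh = 0.249 m = 25 cm.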